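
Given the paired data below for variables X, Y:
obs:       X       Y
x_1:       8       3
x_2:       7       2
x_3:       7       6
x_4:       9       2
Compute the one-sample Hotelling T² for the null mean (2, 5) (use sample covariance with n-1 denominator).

Step 1 — sample mean vector:
  mean(X) = (8 + 7 + 7 + 9) / 4 = 31/4 = 7.75
  mean(Y) = (3 + 2 + 6 + 2) / 4 = 13/4 = 3.25
  x̄ = (7.75, 3.25),  deviation x̄ - mu_0 = (7.75, 3.25) - (2, 5) = (5.75, -1.75).

Step 2 — sample covariance matrix, S[i,j] = (1/(n-1)) · Σ_k (x_{k,i} - mean_i) · (x_{k,j} - mean_j), divisor n-1 = 3:
  S[X,X] = ((0.25)·(0.25) + (-0.75)·(-0.75) + (-0.75)·(-0.75) + (1.25)·(1.25)) / 3 = 2.75/3 = 0.9167
  S[X,Y] = ((0.25)·(-0.25) + (-0.75)·(-1.25) + (-0.75)·(2.75) + (1.25)·(-1.25)) / 3 = -2.75/3 = -0.9167
  S[Y,Y] = ((-0.25)·(-0.25) + (-1.25)·(-1.25) + (2.75)·(2.75) + (-1.25)·(-1.25)) / 3 = 10.75/3 = 3.5833
  S = [[0.9167, -0.9167],
 [-0.9167, 3.5833]].

Step 3 — invert S. det(S) = 0.9167·3.5833 - (-0.9167)² = 2.4444.
  S^{-1} = (1/det) · [[d, -b], [-b, a]] = [[1.4659, 0.375],
 [0.375, 0.375]].

Step 4 — quadratic form (x̄ - mu_0)^T · S^{-1} · (x̄ - mu_0):
  S^{-1} · (x̄ - mu_0) = (7.7727, 1.5),
  (x̄ - mu_0)^T · [...] = (5.75)·(7.7727) + (-1.75)·(1.5) = 42.0682.

Step 5 — scale by n: T² = 4 · 42.0682 = 168.2727.

T² ≈ 168.2727


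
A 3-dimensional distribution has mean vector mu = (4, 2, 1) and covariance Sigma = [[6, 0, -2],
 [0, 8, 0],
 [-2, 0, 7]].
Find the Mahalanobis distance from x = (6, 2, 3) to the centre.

Step 1 — centre the observation: (x - mu) = (2, 0, 2).

Step 2 — invert Sigma (cofactor / det for 3×3, or solve directly):
  Sigma^{-1} = [[0.1842, 0, 0.0526],
 [0, 0.125, 0],
 [0.0526, 0, 0.1579]].

Step 3 — form the quadratic (x - mu)^T · Sigma^{-1} · (x - mu):
  Sigma^{-1} · (x - mu) = (0.4737, 0, 0.4211).
  (x - mu)^T · [Sigma^{-1} · (x - mu)] = (2)·(0.4737) + (0)·(0) + (2)·(0.4211) = 1.7895.

Step 4 — take square root: d = √(1.7895) ≈ 1.3377.

d(x, mu) = √(1.7895) ≈ 1.3377


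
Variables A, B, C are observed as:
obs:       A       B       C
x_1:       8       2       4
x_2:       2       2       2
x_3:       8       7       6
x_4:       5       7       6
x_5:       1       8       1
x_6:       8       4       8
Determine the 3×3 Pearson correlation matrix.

Step 1 — column means:
  mean(A) = (8 + 2 + 8 + 5 + 1 + 8) / 6 = 32/6 = 5.3333
  mean(B) = (2 + 2 + 7 + 7 + 8 + 4) / 6 = 30/6 = 5
  mean(C) = (4 + 2 + 6 + 6 + 1 + 8) / 6 = 27/6 = 4.5

Step 2 — sample variances and covariances s[i,j] = (1/(n-1)) · Σ_k (x_{k,i} - mean_i) · (x_{k,j} - mean_j), with n-1 = 5:
  s[A,A] = ((2.6667)·(2.6667) + (-3.3333)·(-3.3333) + (2.6667)·(2.6667) + (-0.3333)·(-0.3333) + (-4.3333)·(-4.3333) + (2.6667)·(2.6667)) / 5 = 51.3333/5 = 10.2667
  s[A,B] = ((2.6667)·(-3) + (-3.3333)·(-3) + (2.6667)·(2) + (-0.3333)·(2) + (-4.3333)·(3) + (2.6667)·(-1)) / 5 = -9/5 = -1.8
  s[A,C] = ((2.6667)·(-0.5) + (-3.3333)·(-2.5) + (2.6667)·(1.5) + (-0.3333)·(1.5) + (-4.3333)·(-3.5) + (2.6667)·(3.5)) / 5 = 35/5 = 7
  s[B,B] = ((-3)·(-3) + (-3)·(-3) + (2)·(2) + (2)·(2) + (3)·(3) + (-1)·(-1)) / 5 = 36/5 = 7.2
  s[B,C] = ((-3)·(-0.5) + (-3)·(-2.5) + (2)·(1.5) + (2)·(1.5) + (3)·(-3.5) + (-1)·(3.5)) / 5 = 1/5 = 0.2
  s[C,C] = ((-0.5)·(-0.5) + (-2.5)·(-2.5) + (1.5)·(1.5) + (1.5)·(1.5) + (-3.5)·(-3.5) + (3.5)·(3.5)) / 5 = 35.5/5 = 7.1
  Sample standard deviations s_i = √(s[i,i]):
  s(A) = √(10.2667) = 3.2042
  s(B) = √(7.2) = 2.6833
  s(C) = √(7.1) = 2.6646

Step 3 — r_{ij} = s_{ij} / (s_i · s_j):
  r[A,A] = 1 (diagonal).
  r[A,B] = -1.8 / (3.2042 · 2.6833) = -1.8 / 8.5977 = -0.2094
  r[A,C] = 7 / (3.2042 · 2.6646) = 7 / 8.5378 = 0.8199
  r[B,B] = 1 (diagonal).
  r[B,C] = 0.2 / (2.6833 · 2.6646) = 0.2 / 7.1498 = 0.028
  r[C,C] = 1 (diagonal).

R is symmetric with unit diagonal. Assembling:

R = [[1, -0.2094, 0.8199],
 [-0.2094, 1, 0.028],
 [0.8199, 0.028, 1]]


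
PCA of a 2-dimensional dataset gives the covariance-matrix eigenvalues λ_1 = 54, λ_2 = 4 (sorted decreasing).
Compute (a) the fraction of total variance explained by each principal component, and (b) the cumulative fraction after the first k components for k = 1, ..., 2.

Step 1 — total variance = trace(Sigma) = Σ λ_i = 54 + 4 = 58.

Step 2 — fraction explained by component i = λ_i / Σ λ:
  PC1: 54/58 = 0.931
  PC2: 4/58 = 0.069

Step 3 — cumulative fraction after k components = (λ_1 + ... + λ_k) / Σ λ:
  k = 1: 54/58 = 0.931
  k = 2: (54 + 4)/58 = 58/58 = 1

Summary (fraction, with percent):

explained: PC1 0.931 (93.1%), PC2 0.069 (6.9%);  cumulative: 0.931, 1


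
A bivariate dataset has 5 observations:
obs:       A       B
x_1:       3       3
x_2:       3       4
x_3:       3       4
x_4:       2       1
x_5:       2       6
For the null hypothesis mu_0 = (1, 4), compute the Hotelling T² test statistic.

Step 1 — sample mean vector:
  mean(A) = (3 + 3 + 3 + 2 + 2) / 5 = 13/5 = 2.6
  mean(B) = (3 + 4 + 4 + 1 + 6) / 5 = 18/5 = 3.6
  x̄ = (2.6, 3.6),  deviation x̄ - mu_0 = (2.6, 3.6) - (1, 4) = (1.6, -0.4).

Step 2 — sample covariance matrix, S[i,j] = (1/(n-1)) · Σ_k (x_{k,i} - mean_i) · (x_{k,j} - mean_j), divisor n-1 = 4:
  S[A,A] = ((0.4)·(0.4) + (0.4)·(0.4) + (0.4)·(0.4) + (-0.6)·(-0.6) + (-0.6)·(-0.6)) / 4 = 1.2/4 = 0.3
  S[A,B] = ((0.4)·(-0.6) + (0.4)·(0.4) + (0.4)·(0.4) + (-0.6)·(-2.6) + (-0.6)·(2.4)) / 4 = 0.2/4 = 0.05
  S[B,B] = ((-0.6)·(-0.6) + (0.4)·(0.4) + (0.4)·(0.4) + (-2.6)·(-2.6) + (2.4)·(2.4)) / 4 = 13.2/4 = 3.3
  S = [[0.3, 0.05],
 [0.05, 3.3]].

Step 3 — invert S. det(S) = 0.3·3.3 - (0.05)² = 0.9875.
  S^{-1} = (1/det) · [[d, -b], [-b, a]] = [[3.3418, -0.0506],
 [-0.0506, 0.3038]].

Step 4 — quadratic form (x̄ - mu_0)^T · S^{-1} · (x̄ - mu_0):
  S^{-1} · (x̄ - mu_0) = (5.3671, -0.2025),
  (x̄ - mu_0)^T · [...] = (1.6)·(5.3671) + (-0.4)·(-0.2025) = 8.6684.

Step 5 — scale by n: T² = 5 · 8.6684 = 43.3418.

T² ≈ 43.3418


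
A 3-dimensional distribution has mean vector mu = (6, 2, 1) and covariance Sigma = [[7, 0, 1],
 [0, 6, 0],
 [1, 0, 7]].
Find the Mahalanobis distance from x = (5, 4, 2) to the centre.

Step 1 — centre the observation: (x - mu) = (-1, 2, 1).

Step 2 — invert Sigma (cofactor / det for 3×3, or solve directly):
  Sigma^{-1} = [[0.1458, 0, -0.0208],
 [0, 0.1667, 0],
 [-0.0208, 0, 0.1458]].

Step 3 — form the quadratic (x - mu)^T · Sigma^{-1} · (x - mu):
  Sigma^{-1} · (x - mu) = (-0.1667, 0.3333, 0.1667).
  (x - mu)^T · [Sigma^{-1} · (x - mu)] = (-1)·(-0.1667) + (2)·(0.3333) + (1)·(0.1667) = 1.

Step 4 — take square root: d = √(1) ≈ 1.

d(x, mu) = √(1) ≈ 1


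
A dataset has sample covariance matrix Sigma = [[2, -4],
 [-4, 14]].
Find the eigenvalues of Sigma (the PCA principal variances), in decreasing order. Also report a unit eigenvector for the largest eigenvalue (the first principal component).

Step 1 — characteristic polynomial of 2×2 Sigma:
  det(Sigma - λI) = λ² - trace · λ + det = 0.
  trace = 2 + 14 = 16, det = 2·14 - (-4)² = 12.
Step 2 — discriminant:
  Δ = trace² - 4·det = 256 - 48 = 208.
Step 3 — eigenvalues:
  λ = (trace ± √Δ)/2 = (16 ± 14.4222)/2,
  λ_1 = 15.2111,  λ_2 = 0.7889.

Step 4 — unit eigenvector for λ_1: solve (Sigma - λ_1 I)v = 0. First row:
  (2 - 15.2111)·v_x + (-4)·v_y = 0, i.e. (-13.2111)·v_x + (-4)·v_y = 0,
  so v ∝ (b, λ_1 - a) = (-4, 13.2111); multiply by -1 so the first entry is positive: u = (4, -13.2111).
  ||u|| = √((4)² + (-13.2111)²) = √(190.5332) ≈ 13.8034,
  v_1 = u/||u|| ≈ (0.2898, -0.9571) (||v_1|| = 1).

λ_1 = 15.2111,  λ_2 = 0.7889;  v_1 ≈ (0.2898, -0.9571)


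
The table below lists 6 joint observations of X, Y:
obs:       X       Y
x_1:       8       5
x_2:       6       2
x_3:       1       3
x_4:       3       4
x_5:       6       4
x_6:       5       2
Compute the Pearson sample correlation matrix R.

Step 1 — column means:
  mean(X) = (8 + 6 + 1 + 3 + 6 + 5) / 6 = 29/6 = 4.8333
  mean(Y) = (5 + 2 + 3 + 4 + 4 + 2) / 6 = 20/6 = 3.3333

Step 2 — sample variances and covariances s[i,j] = (1/(n-1)) · Σ_k (x_{k,i} - mean_i) · (x_{k,j} - mean_j), with n-1 = 5:
  s[X,X] = ((3.1667)·(3.1667) + (1.1667)·(1.1667) + (-3.8333)·(-3.8333) + (-1.8333)·(-1.8333) + (1.1667)·(1.1667) + (0.1667)·(0.1667)) / 5 = 30.8333/5 = 6.1667
  s[X,Y] = ((3.1667)·(1.6667) + (1.1667)·(-1.3333) + (-3.8333)·(-0.3333) + (-1.8333)·(0.6667) + (1.1667)·(0.6667) + (0.1667)·(-1.3333)) / 5 = 4.3333/5 = 0.8667
  s[Y,Y] = ((1.6667)·(1.6667) + (-1.3333)·(-1.3333) + (-0.3333)·(-0.3333) + (0.6667)·(0.6667) + (0.6667)·(0.6667) + (-1.3333)·(-1.3333)) / 5 = 7.3333/5 = 1.4667
  Sample standard deviations s_i = √(s[i,i]):
  s(X) = √(6.1667) = 2.4833
  s(Y) = √(1.4667) = 1.2111

Step 3 — r_{ij} = s_{ij} / (s_i · s_j):
  r[X,X] = 1 (diagonal).
  r[X,Y] = 0.8667 / (2.4833 · 1.2111) = 0.8667 / 3.0074 = 0.2882
  r[Y,Y] = 1 (diagonal).

R is symmetric with unit diagonal. Assembling:

R = [[1, 0.2882],
 [0.2882, 1]]


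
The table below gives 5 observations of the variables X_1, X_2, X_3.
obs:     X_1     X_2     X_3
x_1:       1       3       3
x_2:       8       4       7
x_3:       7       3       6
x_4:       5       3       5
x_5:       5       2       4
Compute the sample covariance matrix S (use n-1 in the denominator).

Step 1 — column means:
  mean(X_1) = (1 + 8 + 7 + 5 + 5) / 5 = 26/5 = 5.2
  mean(X_2) = (3 + 4 + 3 + 3 + 2) / 5 = 15/5 = 3
  mean(X_3) = (3 + 7 + 6 + 5 + 4) / 5 = 25/5 = 5

Step 2 — sample covariance S[i,j] = (1/(n-1)) · Σ_k (x_{k,i} - mean_i) · (x_{k,j} - mean_j), with n-1 = 4.
  S[X_1,X_1] = ((-4.2)·(-4.2) + (2.8)·(2.8) + (1.8)·(1.8) + (-0.2)·(-0.2) + (-0.2)·(-0.2)) / 4 = 28.8/4 = 7.2
  S[X_1,X_2] = ((-4.2)·(0) + (2.8)·(1) + (1.8)·(0) + (-0.2)·(0) + (-0.2)·(-1)) / 4 = 3/4 = 0.75
  S[X_1,X_3] = ((-4.2)·(-2) + (2.8)·(2) + (1.8)·(1) + (-0.2)·(0) + (-0.2)·(-1)) / 4 = 16/4 = 4
  S[X_2,X_2] = ((0)·(0) + (1)·(1) + (0)·(0) + (0)·(0) + (-1)·(-1)) / 4 = 2/4 = 0.5
  S[X_2,X_3] = ((0)·(-2) + (1)·(2) + (0)·(1) + (0)·(0) + (-1)·(-1)) / 4 = 3/4 = 0.75
  S[X_3,X_3] = ((-2)·(-2) + (2)·(2) + (1)·(1) + (0)·(0) + (-1)·(-1)) / 4 = 10/4 = 2.5

S is symmetric (S[j,i] = S[i,j]). Assembling:

S = [[7.2, 0.75, 4],
 [0.75, 0.5, 0.75],
 [4, 0.75, 2.5]]


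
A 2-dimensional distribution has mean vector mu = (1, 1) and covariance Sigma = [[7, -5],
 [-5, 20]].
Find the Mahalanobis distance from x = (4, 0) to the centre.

Step 1 — centre the observation: (x - mu) = (3, -1).

Step 2 — invert Sigma. det(Sigma) = 7·20 - (-5)² = 115.
  Sigma^{-1} = (1/det) · [[d, -b], [-b, a]] = [[0.1739, 0.0435],
 [0.0435, 0.0609]].

Step 3 — form the quadratic (x - mu)^T · Sigma^{-1} · (x - mu):
  Sigma^{-1} · (x - mu) = (0.4783, 0.0696).
  (x - mu)^T · [Sigma^{-1} · (x - mu)] = (3)·(0.4783) + (-1)·(0.0696) = 1.3652.

Step 4 — take square root: d = √(1.3652) ≈ 1.1684.

d(x, mu) = √(1.3652) ≈ 1.1684


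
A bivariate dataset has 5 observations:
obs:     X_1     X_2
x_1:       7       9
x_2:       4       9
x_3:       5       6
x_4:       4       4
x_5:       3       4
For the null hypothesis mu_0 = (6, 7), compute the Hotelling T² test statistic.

Step 1 — sample mean vector:
  mean(X_1) = (7 + 4 + 5 + 4 + 3) / 5 = 23/5 = 4.6
  mean(X_2) = (9 + 9 + 6 + 4 + 4) / 5 = 32/5 = 6.4
  x̄ = (4.6, 6.4),  deviation x̄ - mu_0 = (4.6, 6.4) - (6, 7) = (-1.4, -0.6).

Step 2 — sample covariance matrix, S[i,j] = (1/(n-1)) · Σ_k (x_{k,i} - mean_i) · (x_{k,j} - mean_j), divisor n-1 = 4:
  S[X_1,X_1] = ((2.4)·(2.4) + (-0.6)·(-0.6) + (0.4)·(0.4) + (-0.6)·(-0.6) + (-1.6)·(-1.6)) / 4 = 9.2/4 = 2.3
  S[X_1,X_2] = ((2.4)·(2.6) + (-0.6)·(2.6) + (0.4)·(-0.4) + (-0.6)·(-2.4) + (-1.6)·(-2.4)) / 4 = 9.8/4 = 2.45
  S[X_2,X_2] = ((2.6)·(2.6) + (2.6)·(2.6) + (-0.4)·(-0.4) + (-2.4)·(-2.4) + (-2.4)·(-2.4)) / 4 = 25.2/4 = 6.3
  S = [[2.3, 2.45],
 [2.45, 6.3]].

Step 3 — invert S. det(S) = 2.3·6.3 - (2.45)² = 8.4875.
  S^{-1} = (1/det) · [[d, -b], [-b, a]] = [[0.7423, -0.2887],
 [-0.2887, 0.271]].

Step 4 — quadratic form (x̄ - mu_0)^T · S^{-1} · (x̄ - mu_0):
  S^{-1} · (x̄ - mu_0) = (-0.866, 0.2415),
  (x̄ - mu_0)^T · [...] = (-1.4)·(-0.866) + (-0.6)·(0.2415) = 1.0675.

Step 5 — scale by n: T² = 5 · 1.0675 = 5.3373.

T² ≈ 5.3373


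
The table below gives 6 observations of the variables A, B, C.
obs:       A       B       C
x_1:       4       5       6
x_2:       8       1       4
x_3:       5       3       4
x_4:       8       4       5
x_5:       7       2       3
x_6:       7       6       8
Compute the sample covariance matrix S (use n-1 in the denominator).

Step 1 — column means:
  mean(A) = (4 + 8 + 5 + 8 + 7 + 7) / 6 = 39/6 = 6.5
  mean(B) = (5 + 1 + 3 + 4 + 2 + 6) / 6 = 21/6 = 3.5
  mean(C) = (6 + 4 + 4 + 5 + 3 + 8) / 6 = 30/6 = 5

Step 2 — sample covariance S[i,j] = (1/(n-1)) · Σ_k (x_{k,i} - mean_i) · (x_{k,j} - mean_j), with n-1 = 5.
  S[A,A] = ((-2.5)·(-2.5) + (1.5)·(1.5) + (-1.5)·(-1.5) + (1.5)·(1.5) + (0.5)·(0.5) + (0.5)·(0.5)) / 5 = 13.5/5 = 2.7
  S[A,B] = ((-2.5)·(1.5) + (1.5)·(-2.5) + (-1.5)·(-0.5) + (1.5)·(0.5) + (0.5)·(-1.5) + (0.5)·(2.5)) / 5 = -5.5/5 = -1.1
  S[A,C] = ((-2.5)·(1) + (1.5)·(-1) + (-1.5)·(-1) + (1.5)·(0) + (0.5)·(-2) + (0.5)·(3)) / 5 = -2/5 = -0.4
  S[B,B] = ((1.5)·(1.5) + (-2.5)·(-2.5) + (-0.5)·(-0.5) + (0.5)·(0.5) + (-1.5)·(-1.5) + (2.5)·(2.5)) / 5 = 17.5/5 = 3.5
  S[B,C] = ((1.5)·(1) + (-2.5)·(-1) + (-0.5)·(-1) + (0.5)·(0) + (-1.5)·(-2) + (2.5)·(3)) / 5 = 15/5 = 3
  S[C,C] = ((1)·(1) + (-1)·(-1) + (-1)·(-1) + (0)·(0) + (-2)·(-2) + (3)·(3)) / 5 = 16/5 = 3.2

S is symmetric (S[j,i] = S[i,j]). Assembling:

S = [[2.7, -1.1, -0.4],
 [-1.1, 3.5, 3],
 [-0.4, 3, 3.2]]


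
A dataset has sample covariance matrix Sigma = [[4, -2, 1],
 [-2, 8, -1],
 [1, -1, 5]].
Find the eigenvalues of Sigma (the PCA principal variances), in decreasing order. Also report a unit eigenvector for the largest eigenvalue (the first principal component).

Step 1 — characteristic polynomial p(λ) = det(λI - Sigma) = λ³ - tr·λ² + c_1·λ - det, where tr = trace, c_1 = sum of the principal 2×2 minors, det = det(Sigma):
  tr = 4 + 8 + 5 = 17,
  c_1 = (4·8 - (-2)²) + (4·5 - (1)²) + (8·5 - (-1)²) = 28 + 19 + 39 = 86,
  det = 4·(8·5 - (-1)²) - (-2)·((-2)·5 - (-1)·(1)) + (1)·((-2)·(-1) - 8·(1)) = 4·(39) - (-2)·(-9) + (1)·(-6) = 132.
  So p(λ) = λ³ - 17λ² + 86λ - 132.
Step 2 — look for an integer root (rational root theorem: any rational root is an integer divisor of 132). Testing λ = 3:
  p(3) = 27 - 153 + 258 - 132 = 0  ✓
  Dividing out (λ - 3): p(λ) = (λ - 3)(λ² - 14λ + 44).
Step 3 — remaining eigenvalues from the quadratic λ² - 14λ + 44 = 0:
  Δ = 14² - 4·44 = 196 - 176 = 20,  λ = (14 ± √20)/2 = (14 ± 4.4721)/2 ≈ 9.2361 or 4.7639.
  Sorted: λ_1 = 9.2361,  λ_2 = 4.7639,  λ_3 = 3  (check: sum = 17 = tr ✓).

Step 4 — unit eigenvector for λ_1 ≈ 9.2361: v spans the null space of (Sigma - λ_1 I), whose rows are
  r_1 = (-5.2361, -2, 1),  r_2 = (-2, -1.2361, -1),  r_3 = (1, -1, -4.2361).
  v is orthogonal to every row, so take v ∝ r_1 × r_2 = ((-2)·(-1) - (1)·(-1.2361), (1)·(-2) - (-5.2361)·(-1), (-5.2361)·(-1.2361) - (-2)·(-2)) ≈ (3.2361, -7.2361, 2.4721).
  Let u = (3.2361, -7.2361, 2.4721).
  ||u|| = √((3.2361)² + (-7.2361)² + (2.4721)²) = √(68.9443) ≈ 8.3033,  v_1 = u/||u|| ≈ (0.3897, -0.8715, 0.2977) (||v_1|| = 1).

λ_1 = 9.2361,  λ_2 = 4.7639,  λ_3 = 3;  v_1 ≈ (0.3897, -0.8715, 0.2977)


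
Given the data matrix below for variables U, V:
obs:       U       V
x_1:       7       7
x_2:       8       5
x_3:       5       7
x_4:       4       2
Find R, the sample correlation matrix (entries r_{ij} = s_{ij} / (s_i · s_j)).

Step 1 — column means:
  mean(U) = (7 + 8 + 5 + 4) / 4 = 24/4 = 6
  mean(V) = (7 + 5 + 7 + 2) / 4 = 21/4 = 5.25

Step 2 — sample variances and covariances s[i,j] = (1/(n-1)) · Σ_k (x_{k,i} - mean_i) · (x_{k,j} - mean_j), with n-1 = 3:
  s[U,U] = ((1)·(1) + (2)·(2) + (-1)·(-1) + (-2)·(-2)) / 3 = 10/3 = 3.3333
  s[U,V] = ((1)·(1.75) + (2)·(-0.25) + (-1)·(1.75) + (-2)·(-3.25)) / 3 = 6/3 = 2
  s[V,V] = ((1.75)·(1.75) + (-0.25)·(-0.25) + (1.75)·(1.75) + (-3.25)·(-3.25)) / 3 = 16.75/3 = 5.5833
  Sample standard deviations s_i = √(s[i,i]):
  s(U) = √(3.3333) = 1.8257
  s(V) = √(5.5833) = 2.3629

Step 3 — r_{ij} = s_{ij} / (s_i · s_j):
  r[U,U] = 1 (diagonal).
  r[U,V] = 2 / (1.8257 · 2.3629) = 2 / 4.3141 = 0.4636
  r[V,V] = 1 (diagonal).

R is symmetric with unit diagonal. Assembling:

R = [[1, 0.4636],
 [0.4636, 1]]


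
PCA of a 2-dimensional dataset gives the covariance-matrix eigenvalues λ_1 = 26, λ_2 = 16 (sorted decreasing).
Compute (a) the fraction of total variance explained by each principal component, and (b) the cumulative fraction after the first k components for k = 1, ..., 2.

Step 1 — total variance = trace(Sigma) = Σ λ_i = 26 + 16 = 42.

Step 2 — fraction explained by component i = λ_i / Σ λ:
  PC1: 26/42 = 0.619
  PC2: 16/42 = 0.381

Step 3 — cumulative fraction after k components = (λ_1 + ... + λ_k) / Σ λ:
  k = 1: 26/42 = 0.619
  k = 2: (26 + 16)/42 = 42/42 = 1

Summary (fraction, with percent):

explained: PC1 0.619 (61.9%), PC2 0.381 (38.1%);  cumulative: 0.619, 1


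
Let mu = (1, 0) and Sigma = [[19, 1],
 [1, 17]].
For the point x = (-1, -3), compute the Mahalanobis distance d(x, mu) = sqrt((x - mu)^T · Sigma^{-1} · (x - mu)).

Step 1 — centre the observation: (x - mu) = (-2, -3).

Step 2 — invert Sigma. det(Sigma) = 19·17 - (1)² = 322.
  Sigma^{-1} = (1/det) · [[d, -b], [-b, a]] = [[0.0528, -0.0031],
 [-0.0031, 0.059]].

Step 3 — form the quadratic (x - mu)^T · Sigma^{-1} · (x - mu):
  Sigma^{-1} · (x - mu) = (-0.0963, -0.1708).
  (x - mu)^T · [Sigma^{-1} · (x - mu)] = (-2)·(-0.0963) + (-3)·(-0.1708) = 0.705.

Step 4 — take square root: d = √(0.705) ≈ 0.8396.

d(x, mu) = √(0.705) ≈ 0.8396


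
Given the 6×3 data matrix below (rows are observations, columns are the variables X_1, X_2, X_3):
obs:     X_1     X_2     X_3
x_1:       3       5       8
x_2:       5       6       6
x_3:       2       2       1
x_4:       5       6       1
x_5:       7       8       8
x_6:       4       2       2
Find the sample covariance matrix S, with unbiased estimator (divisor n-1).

Step 1 — column means:
  mean(X_1) = (3 + 5 + 2 + 5 + 7 + 4) / 6 = 26/6 = 4.3333
  mean(X_2) = (5 + 6 + 2 + 6 + 8 + 2) / 6 = 29/6 = 4.8333
  mean(X_3) = (8 + 6 + 1 + 1 + 8 + 2) / 6 = 26/6 = 4.3333

Step 2 — sample covariance S[i,j] = (1/(n-1)) · Σ_k (x_{k,i} - mean_i) · (x_{k,j} - mean_j), with n-1 = 5.
  S[X_1,X_1] = ((-1.3333)·(-1.3333) + (0.6667)·(0.6667) + (-2.3333)·(-2.3333) + (0.6667)·(0.6667) + (2.6667)·(2.6667) + (-0.3333)·(-0.3333)) / 5 = 15.3333/5 = 3.0667
  S[X_1,X_2] = ((-1.3333)·(0.1667) + (0.6667)·(1.1667) + (-2.3333)·(-2.8333) + (0.6667)·(1.1667) + (2.6667)·(3.1667) + (-0.3333)·(-2.8333)) / 5 = 17.3333/5 = 3.4667
  S[X_1,X_3] = ((-1.3333)·(3.6667) + (0.6667)·(1.6667) + (-2.3333)·(-3.3333) + (0.6667)·(-3.3333) + (2.6667)·(3.6667) + (-0.3333)·(-2.3333)) / 5 = 12.3333/5 = 2.4667
  S[X_2,X_2] = ((0.1667)·(0.1667) + (1.1667)·(1.1667) + (-2.8333)·(-2.8333) + (1.1667)·(1.1667) + (3.1667)·(3.1667) + (-2.8333)·(-2.8333)) / 5 = 28.8333/5 = 5.7667
  S[X_2,X_3] = ((0.1667)·(3.6667) + (1.1667)·(1.6667) + (-2.8333)·(-3.3333) + (1.1667)·(-3.3333) + (3.1667)·(3.6667) + (-2.8333)·(-2.3333)) / 5 = 26.3333/5 = 5.2667
  S[X_3,X_3] = ((3.6667)·(3.6667) + (1.6667)·(1.6667) + (-3.3333)·(-3.3333) + (-3.3333)·(-3.3333) + (3.6667)·(3.6667) + (-2.3333)·(-2.3333)) / 5 = 57.3333/5 = 11.4667

S is symmetric (S[j,i] = S[i,j]). Assembling:

S = [[3.0667, 3.4667, 2.4667],
 [3.4667, 5.7667, 5.2667],
 [2.4667, 5.2667, 11.4667]]


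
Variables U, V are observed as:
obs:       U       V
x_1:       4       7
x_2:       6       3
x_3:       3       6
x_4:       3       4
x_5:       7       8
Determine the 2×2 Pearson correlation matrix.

Step 1 — column means:
  mean(U) = (4 + 6 + 3 + 3 + 7) / 5 = 23/5 = 4.6
  mean(V) = (7 + 3 + 6 + 4 + 8) / 5 = 28/5 = 5.6

Step 2 — sample variances and covariances s[i,j] = (1/(n-1)) · Σ_k (x_{k,i} - mean_i) · (x_{k,j} - mean_j), with n-1 = 4:
  s[U,U] = ((-0.6)·(-0.6) + (1.4)·(1.4) + (-1.6)·(-1.6) + (-1.6)·(-1.6) + (2.4)·(2.4)) / 4 = 13.2/4 = 3.3
  s[U,V] = ((-0.6)·(1.4) + (1.4)·(-2.6) + (-1.6)·(0.4) + (-1.6)·(-1.6) + (2.4)·(2.4)) / 4 = 3.2/4 = 0.8
  s[V,V] = ((1.4)·(1.4) + (-2.6)·(-2.6) + (0.4)·(0.4) + (-1.6)·(-1.6) + (2.4)·(2.4)) / 4 = 17.2/4 = 4.3
  Sample standard deviations s_i = √(s[i,i]):
  s(U) = √(3.3) = 1.8166
  s(V) = √(4.3) = 2.0736

Step 3 — r_{ij} = s_{ij} / (s_i · s_j):
  r[U,U] = 1 (diagonal).
  r[U,V] = 0.8 / (1.8166 · 2.0736) = 0.8 / 3.767 = 0.2124
  r[V,V] = 1 (diagonal).

R is symmetric with unit diagonal. Assembling:

R = [[1, 0.2124],
 [0.2124, 1]]


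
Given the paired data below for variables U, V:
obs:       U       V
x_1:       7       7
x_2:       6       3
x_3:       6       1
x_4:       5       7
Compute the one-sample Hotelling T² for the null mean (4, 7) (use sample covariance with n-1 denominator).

Step 1 — sample mean vector:
  mean(U) = (7 + 6 + 6 + 5) / 4 = 24/4 = 6
  mean(V) = (7 + 3 + 1 + 7) / 4 = 18/4 = 4.5
  x̄ = (6, 4.5),  deviation x̄ - mu_0 = (6, 4.5) - (4, 7) = (2, -2.5).

Step 2 — sample covariance matrix, S[i,j] = (1/(n-1)) · Σ_k (x_{k,i} - mean_i) · (x_{k,j} - mean_j), divisor n-1 = 3:
  S[U,U] = ((1)·(1) + (0)·(0) + (0)·(0) + (-1)·(-1)) / 3 = 2/3 = 0.6667
  S[U,V] = ((1)·(2.5) + (0)·(-1.5) + (0)·(-3.5) + (-1)·(2.5)) / 3 = 0/3 = 0
  S[V,V] = ((2.5)·(2.5) + (-1.5)·(-1.5) + (-3.5)·(-3.5) + (2.5)·(2.5)) / 3 = 27/3 = 9
  S = [[0.6667, 0],
 [0, 9]].

Step 3 — invert S. det(S) = 0.6667·9 - (0)² = 6.
  S^{-1} = (1/det) · [[d, -b], [-b, a]] = [[1.5, 0],
 [0, 0.1111]].

Step 4 — quadratic form (x̄ - mu_0)^T · S^{-1} · (x̄ - mu_0):
  S^{-1} · (x̄ - mu_0) = (3, -0.2778),
  (x̄ - mu_0)^T · [...] = (2)·(3) + (-2.5)·(-0.2778) = 6.6944.

Step 5 — scale by n: T² = 4 · 6.6944 = 26.7778.

T² ≈ 26.7778


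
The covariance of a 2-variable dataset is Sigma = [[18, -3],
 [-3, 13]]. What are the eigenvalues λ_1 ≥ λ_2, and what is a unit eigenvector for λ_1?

Step 1 — characteristic polynomial of 2×2 Sigma:
  det(Sigma - λI) = λ² - trace · λ + det = 0.
  trace = 18 + 13 = 31, det = 18·13 - (-3)² = 225.
Step 2 — discriminant:
  Δ = trace² - 4·det = 961 - 900 = 61.
Step 3 — eigenvalues:
  λ = (trace ± √Δ)/2 = (31 ± 7.8102)/2,
  λ_1 = 19.4051,  λ_2 = 11.5949.

Step 4 — unit eigenvector for λ_1: solve (Sigma - λ_1 I)v = 0. First row:
  (18 - 19.4051)·v_x + (-3)·v_y = 0, i.e. (-1.4051)·v_x + (-3)·v_y = 0,
  so v ∝ (b, λ_1 - a) = (-3, 1.4051); multiply by -1 so the first entry is positive: u = (3, -1.4051).
  ||u|| = √((3)² + (-1.4051)²) = √(10.9744) ≈ 3.3128,
  v_1 = u/||u|| ≈ (0.9056, -0.4242) (||v_1|| = 1).

λ_1 = 19.4051,  λ_2 = 11.5949;  v_1 ≈ (0.9056, -0.4242)


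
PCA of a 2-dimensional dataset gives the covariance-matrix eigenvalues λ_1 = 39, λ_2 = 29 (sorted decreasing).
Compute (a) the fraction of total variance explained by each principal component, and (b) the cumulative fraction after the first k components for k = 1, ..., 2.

Step 1 — total variance = trace(Sigma) = Σ λ_i = 39 + 29 = 68.

Step 2 — fraction explained by component i = λ_i / Σ λ:
  PC1: 39/68 = 0.5735
  PC2: 29/68 = 0.4265

Step 3 — cumulative fraction after k components = (λ_1 + ... + λ_k) / Σ λ:
  k = 1: 39/68 = 0.5735
  k = 2: (39 + 29)/68 = 68/68 = 1

Summary (fraction, with percent):

explained: PC1 0.5735 (57.35%), PC2 0.4265 (42.65%);  cumulative: 0.5735, 1


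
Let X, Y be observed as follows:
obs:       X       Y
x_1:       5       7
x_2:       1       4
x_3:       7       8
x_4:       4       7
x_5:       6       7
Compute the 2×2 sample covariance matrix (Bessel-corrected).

Step 1 — column means:
  mean(X) = (5 + 1 + 7 + 4 + 6) / 5 = 23/5 = 4.6
  mean(Y) = (7 + 4 + 8 + 7 + 7) / 5 = 33/5 = 6.6

Step 2 — sample covariance S[i,j] = (1/(n-1)) · Σ_k (x_{k,i} - mean_i) · (x_{k,j} - mean_j), with n-1 = 4.
  S[X,X] = ((0.4)·(0.4) + (-3.6)·(-3.6) + (2.4)·(2.4) + (-0.6)·(-0.6) + (1.4)·(1.4)) / 4 = 21.2/4 = 5.3
  S[X,Y] = ((0.4)·(0.4) + (-3.6)·(-2.6) + (2.4)·(1.4) + (-0.6)·(0.4) + (1.4)·(0.4)) / 4 = 13.2/4 = 3.3
  S[Y,Y] = ((0.4)·(0.4) + (-2.6)·(-2.6) + (1.4)·(1.4) + (0.4)·(0.4) + (0.4)·(0.4)) / 4 = 9.2/4 = 2.3

S is symmetric (S[j,i] = S[i,j]). Assembling:

S = [[5.3, 3.3],
 [3.3, 2.3]]


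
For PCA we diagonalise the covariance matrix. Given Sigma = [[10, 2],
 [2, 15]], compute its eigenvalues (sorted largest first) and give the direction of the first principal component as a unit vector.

Step 1 — characteristic polynomial of 2×2 Sigma:
  det(Sigma - λI) = λ² - trace · λ + det = 0.
  trace = 10 + 15 = 25, det = 10·15 - (2)² = 146.
Step 2 — discriminant:
  Δ = trace² - 4·det = 625 - 584 = 41.
Step 3 — eigenvalues:
  λ = (trace ± √Δ)/2 = (25 ± 6.4031)/2,
  λ_1 = 15.7016,  λ_2 = 9.2984.

Step 4 — unit eigenvector for λ_1: solve (Sigma - λ_1 I)v = 0. First row:
  (10 - 15.7016)·v_x + (2)·v_y = 0, i.e. (-5.7016)·v_x + (2)·v_y = 0,
  so v ∝ (b, λ_1 - a) = (2, 5.7016) = u.
  ||u|| = √((2)² + (5.7016)²) = √(36.5078) ≈ 6.0422,
  v_1 = u/||u|| ≈ (0.331, 0.9436) (||v_1|| = 1).

λ_1 = 15.7016,  λ_2 = 9.2984;  v_1 ≈ (0.331, 0.9436)


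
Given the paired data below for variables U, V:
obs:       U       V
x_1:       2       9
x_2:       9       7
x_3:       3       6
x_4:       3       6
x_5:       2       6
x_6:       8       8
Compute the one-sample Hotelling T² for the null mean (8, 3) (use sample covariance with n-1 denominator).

Step 1 — sample mean vector:
  mean(U) = (2 + 9 + 3 + 3 + 2 + 8) / 6 = 27/6 = 4.5
  mean(V) = (9 + 7 + 6 + 6 + 6 + 8) / 6 = 42/6 = 7
  x̄ = (4.5, 7),  deviation x̄ - mu_0 = (4.5, 7) - (8, 3) = (-3.5, 4).

Step 2 — sample covariance matrix, S[i,j] = (1/(n-1)) · Σ_k (x_{k,i} - mean_i) · (x_{k,j} - mean_j), divisor n-1 = 5:
  S[U,U] = ((-2.5)·(-2.5) + (4.5)·(4.5) + (-1.5)·(-1.5) + (-1.5)·(-1.5) + (-2.5)·(-2.5) + (3.5)·(3.5)) / 5 = 49.5/5 = 9.9
  S[U,V] = ((-2.5)·(2) + (4.5)·(0) + (-1.5)·(-1) + (-1.5)·(-1) + (-2.5)·(-1) + (3.5)·(1)) / 5 = 4/5 = 0.8
  S[V,V] = ((2)·(2) + (0)·(0) + (-1)·(-1) + (-1)·(-1) + (-1)·(-1) + (1)·(1)) / 5 = 8/5 = 1.6
  S = [[9.9, 0.8],
 [0.8, 1.6]].

Step 3 — invert S. det(S) = 9.9·1.6 - (0.8)² = 15.2.
  S^{-1} = (1/det) · [[d, -b], [-b, a]] = [[0.1053, -0.0526],
 [-0.0526, 0.6513]].

Step 4 — quadratic form (x̄ - mu_0)^T · S^{-1} · (x̄ - mu_0):
  S^{-1} · (x̄ - mu_0) = (-0.5789, 2.7895),
  (x̄ - mu_0)^T · [...] = (-3.5)·(-0.5789) + (4)·(2.7895) = 13.1842.

Step 5 — scale by n: T² = 6 · 13.1842 = 79.1053.

T² ≈ 79.1053


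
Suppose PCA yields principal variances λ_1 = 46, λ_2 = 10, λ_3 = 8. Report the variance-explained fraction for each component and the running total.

Step 1 — total variance = trace(Sigma) = Σ λ_i = 46 + 10 + 8 = 64.

Step 2 — fraction explained by component i = λ_i / Σ λ:
  PC1: 46/64 = 0.7188
  PC2: 10/64 = 0.1562
  PC3: 8/64 = 0.125

Step 3 — cumulative fraction after k components = (λ_1 + ... + λ_k) / Σ λ:
  k = 1: 46/64 = 0.7188
  k = 2: (46 + 10)/64 = 56/64 = 0.875
  k = 3: (46 + 10 + 8)/64 = 64/64 = 1

Summary (fraction, with percent):

explained: PC1 0.7188 (71.88%), PC2 0.1562 (15.62%), PC3 0.125 (12.5%);  cumulative: 0.7188, 0.875, 1


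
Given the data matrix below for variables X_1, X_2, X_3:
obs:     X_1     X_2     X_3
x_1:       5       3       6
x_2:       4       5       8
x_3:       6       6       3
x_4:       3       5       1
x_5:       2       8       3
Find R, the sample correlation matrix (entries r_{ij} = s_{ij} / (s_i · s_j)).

Step 1 — column means:
  mean(X_1) = (5 + 4 + 6 + 3 + 2) / 5 = 20/5 = 4
  mean(X_2) = (3 + 5 + 6 + 5 + 8) / 5 = 27/5 = 5.4
  mean(X_3) = (6 + 8 + 3 + 1 + 3) / 5 = 21/5 = 4.2

Step 2 — sample variances and covariances s[i,j] = (1/(n-1)) · Σ_k (x_{k,i} - mean_i) · (x_{k,j} - mean_j), with n-1 = 4:
  s[X_1,X_1] = ((1)·(1) + (0)·(0) + (2)·(2) + (-1)·(-1) + (-2)·(-2)) / 4 = 10/4 = 2.5
  s[X_1,X_2] = ((1)·(-2.4) + (0)·(-0.4) + (2)·(0.6) + (-1)·(-0.4) + (-2)·(2.6)) / 4 = -6/4 = -1.5
  s[X_1,X_3] = ((1)·(1.8) + (0)·(3.8) + (2)·(-1.2) + (-1)·(-3.2) + (-2)·(-1.2)) / 4 = 5/4 = 1.25
  s[X_2,X_2] = ((-2.4)·(-2.4) + (-0.4)·(-0.4) + (0.6)·(0.6) + (-0.4)·(-0.4) + (2.6)·(2.6)) / 4 = 13.2/4 = 3.3
  s[X_2,X_3] = ((-2.4)·(1.8) + (-0.4)·(3.8) + (0.6)·(-1.2) + (-0.4)·(-3.2) + (2.6)·(-1.2)) / 4 = -8.4/4 = -2.1
  s[X_3,X_3] = ((1.8)·(1.8) + (3.8)·(3.8) + (-1.2)·(-1.2) + (-3.2)·(-3.2) + (-1.2)·(-1.2)) / 4 = 30.8/4 = 7.7
  Sample standard deviations s_i = √(s[i,i]):
  s(X_1) = √(2.5) = 1.5811
  s(X_2) = √(3.3) = 1.8166
  s(X_3) = √(7.7) = 2.7749

Step 3 — r_{ij} = s_{ij} / (s_i · s_j):
  r[X_1,X_1] = 1 (diagonal).
  r[X_1,X_2] = -1.5 / (1.5811 · 1.8166) = -1.5 / 2.8723 = -0.5222
  r[X_1,X_3] = 1.25 / (1.5811 · 2.7749) = 1.25 / 4.3875 = 0.2849
  r[X_2,X_2] = 1 (diagonal).
  r[X_2,X_3] = -2.1 / (1.8166 · 2.7749) = -2.1 / 5.0408 = -0.4166
  r[X_3,X_3] = 1 (diagonal).

R is symmetric with unit diagonal. Assembling:

R = [[1, -0.5222, 0.2849],
 [-0.5222, 1, -0.4166],
 [0.2849, -0.4166, 1]]


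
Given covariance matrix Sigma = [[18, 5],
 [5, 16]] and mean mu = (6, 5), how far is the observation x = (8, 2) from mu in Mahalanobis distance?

Step 1 — centre the observation: (x - mu) = (2, -3).

Step 2 — invert Sigma. det(Sigma) = 18·16 - (5)² = 263.
  Sigma^{-1} = (1/det) · [[d, -b], [-b, a]] = [[0.0608, -0.019],
 [-0.019, 0.0684]].

Step 3 — form the quadratic (x - mu)^T · Sigma^{-1} · (x - mu):
  Sigma^{-1} · (x - mu) = (0.1787, -0.2433).
  (x - mu)^T · [Sigma^{-1} · (x - mu)] = (2)·(0.1787) + (-3)·(-0.2433) = 1.0875.

Step 4 — take square root: d = √(1.0875) ≈ 1.0428.

d(x, mu) = √(1.0875) ≈ 1.0428


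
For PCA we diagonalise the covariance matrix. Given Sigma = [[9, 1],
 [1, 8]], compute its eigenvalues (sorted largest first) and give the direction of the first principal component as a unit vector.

Step 1 — characteristic polynomial of 2×2 Sigma:
  det(Sigma - λI) = λ² - trace · λ + det = 0.
  trace = 9 + 8 = 17, det = 9·8 - (1)² = 71.
Step 2 — discriminant:
  Δ = trace² - 4·det = 289 - 284 = 5.
Step 3 — eigenvalues:
  λ = (trace ± √Δ)/2 = (17 ± 2.2361)/2,
  λ_1 = 9.618,  λ_2 = 7.382.

Step 4 — unit eigenvector for λ_1: solve (Sigma - λ_1 I)v = 0. First row:
  (9 - 9.618)·v_x + (1)·v_y = 0, i.e. (-0.618)·v_x + (1)·v_y = 0,
  so v ∝ (b, λ_1 - a) = (1, 0.618) = u.
  ||u|| = √((1)² + (0.618)²) = √(1.382) ≈ 1.1756,
  v_1 = u/||u|| ≈ (0.8507, 0.5257) (||v_1|| = 1).

λ_1 = 9.618,  λ_2 = 7.382;  v_1 ≈ (0.8507, 0.5257)


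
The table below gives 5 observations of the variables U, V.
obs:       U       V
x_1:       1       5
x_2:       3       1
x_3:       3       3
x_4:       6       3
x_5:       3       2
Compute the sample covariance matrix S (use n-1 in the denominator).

Step 1 — column means:
  mean(U) = (1 + 3 + 3 + 6 + 3) / 5 = 16/5 = 3.2
  mean(V) = (5 + 1 + 3 + 3 + 2) / 5 = 14/5 = 2.8

Step 2 — sample covariance S[i,j] = (1/(n-1)) · Σ_k (x_{k,i} - mean_i) · (x_{k,j} - mean_j), with n-1 = 4.
  S[U,U] = ((-2.2)·(-2.2) + (-0.2)·(-0.2) + (-0.2)·(-0.2) + (2.8)·(2.8) + (-0.2)·(-0.2)) / 4 = 12.8/4 = 3.2
  S[U,V] = ((-2.2)·(2.2) + (-0.2)·(-1.8) + (-0.2)·(0.2) + (2.8)·(0.2) + (-0.2)·(-0.8)) / 4 = -3.8/4 = -0.95
  S[V,V] = ((2.2)·(2.2) + (-1.8)·(-1.8) + (0.2)·(0.2) + (0.2)·(0.2) + (-0.8)·(-0.8)) / 4 = 8.8/4 = 2.2

S is symmetric (S[j,i] = S[i,j]). Assembling:

S = [[3.2, -0.95],
 [-0.95, 2.2]]


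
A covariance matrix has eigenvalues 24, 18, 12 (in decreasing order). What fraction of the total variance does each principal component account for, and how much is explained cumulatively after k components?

Step 1 — total variance = trace(Sigma) = Σ λ_i = 24 + 18 + 12 = 54.

Step 2 — fraction explained by component i = λ_i / Σ λ:
  PC1: 24/54 = 0.4444
  PC2: 18/54 = 0.3333
  PC3: 12/54 = 0.2222

Step 3 — cumulative fraction after k components = (λ_1 + ... + λ_k) / Σ λ:
  k = 1: 24/54 = 0.4444
  k = 2: (24 + 18)/54 = 42/54 = 0.7778
  k = 3: (24 + 18 + 12)/54 = 54/54 = 1

Summary (fraction, with percent):

explained: PC1 0.4444 (44.44%), PC2 0.3333 (33.33%), PC3 0.2222 (22.22%);  cumulative: 0.4444, 0.7778, 1


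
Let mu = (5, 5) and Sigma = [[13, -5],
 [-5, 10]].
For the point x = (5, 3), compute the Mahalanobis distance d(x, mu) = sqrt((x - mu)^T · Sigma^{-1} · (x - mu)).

Step 1 — centre the observation: (x - mu) = (0, -2).

Step 2 — invert Sigma. det(Sigma) = 13·10 - (-5)² = 105.
  Sigma^{-1} = (1/det) · [[d, -b], [-b, a]] = [[0.0952, 0.0476],
 [0.0476, 0.1238]].

Step 3 — form the quadratic (x - mu)^T · Sigma^{-1} · (x - mu):
  Sigma^{-1} · (x - mu) = (-0.0952, -0.2476).
  (x - mu)^T · [Sigma^{-1} · (x - mu)] = (0)·(-0.0952) + (-2)·(-0.2476) = 0.4952.

Step 4 — take square root: d = √(0.4952) ≈ 0.7037.

d(x, mu) = √(0.4952) ≈ 0.7037


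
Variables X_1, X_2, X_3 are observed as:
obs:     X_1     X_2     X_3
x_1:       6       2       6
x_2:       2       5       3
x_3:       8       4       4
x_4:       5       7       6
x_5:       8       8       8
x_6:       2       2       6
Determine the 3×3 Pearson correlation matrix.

Step 1 — column means:
  mean(X_1) = (6 + 2 + 8 + 5 + 8 + 2) / 6 = 31/6 = 5.1667
  mean(X_2) = (2 + 5 + 4 + 7 + 8 + 2) / 6 = 28/6 = 4.6667
  mean(X_3) = (6 + 3 + 4 + 6 + 8 + 6) / 6 = 33/6 = 5.5

Step 2 — sample variances and covariances s[i,j] = (1/(n-1)) · Σ_k (x_{k,i} - mean_i) · (x_{k,j} - mean_j), with n-1 = 5:
  s[X_1,X_1] = ((0.8333)·(0.8333) + (-3.1667)·(-3.1667) + (2.8333)·(2.8333) + (-0.1667)·(-0.1667) + (2.8333)·(2.8333) + (-3.1667)·(-3.1667)) / 5 = 36.8333/5 = 7.3667
  s[X_1,X_2] = ((0.8333)·(-2.6667) + (-3.1667)·(0.3333) + (2.8333)·(-0.6667) + (-0.1667)·(2.3333) + (2.8333)·(3.3333) + (-3.1667)·(-2.6667)) / 5 = 12.3333/5 = 2.4667
  s[X_1,X_3] = ((0.8333)·(0.5) + (-3.1667)·(-2.5) + (2.8333)·(-1.5) + (-0.1667)·(0.5) + (2.8333)·(2.5) + (-3.1667)·(0.5)) / 5 = 9.5/5 = 1.9
  s[X_2,X_2] = ((-2.6667)·(-2.6667) + (0.3333)·(0.3333) + (-0.6667)·(-0.6667) + (2.3333)·(2.3333) + (3.3333)·(3.3333) + (-2.6667)·(-2.6667)) / 5 = 31.3333/5 = 6.2667
  s[X_2,X_3] = ((-2.6667)·(0.5) + (0.3333)·(-2.5) + (-0.6667)·(-1.5) + (2.3333)·(0.5) + (3.3333)·(2.5) + (-2.6667)·(0.5)) / 5 = 7/5 = 1.4
  s[X_3,X_3] = ((0.5)·(0.5) + (-2.5)·(-2.5) + (-1.5)·(-1.5) + (0.5)·(0.5) + (2.5)·(2.5) + (0.5)·(0.5)) / 5 = 15.5/5 = 3.1
  Sample standard deviations s_i = √(s[i,i]):
  s(X_1) = √(7.3667) = 2.7142
  s(X_2) = √(6.2667) = 2.5033
  s(X_3) = √(3.1) = 1.7607

Step 3 — r_{ij} = s_{ij} / (s_i · s_j):
  r[X_1,X_1] = 1 (diagonal).
  r[X_1,X_2] = 2.4667 / (2.7142 · 2.5033) = 2.4667 / 6.7944 = 0.363
  r[X_1,X_3] = 1.9 / (2.7142 · 1.7607) = 1.9 / 4.7788 = 0.3976
  r[X_2,X_2] = 1 (diagonal).
  r[X_2,X_3] = 1.4 / (2.5033 · 1.7607) = 1.4 / 4.4076 = 0.3176
  r[X_3,X_3] = 1 (diagonal).

R is symmetric with unit diagonal. Assembling:

R = [[1, 0.363, 0.3976],
 [0.363, 1, 0.3176],
 [0.3976, 0.3176, 1]]


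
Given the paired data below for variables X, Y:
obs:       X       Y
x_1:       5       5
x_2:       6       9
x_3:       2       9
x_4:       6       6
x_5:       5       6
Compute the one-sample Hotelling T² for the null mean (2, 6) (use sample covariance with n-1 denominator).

Step 1 — sample mean vector:
  mean(X) = (5 + 6 + 2 + 6 + 5) / 5 = 24/5 = 4.8
  mean(Y) = (5 + 9 + 9 + 6 + 6) / 5 = 35/5 = 7
  x̄ = (4.8, 7),  deviation x̄ - mu_0 = (4.8, 7) - (2, 6) = (2.8, 1).

Step 2 — sample covariance matrix, S[i,j] = (1/(n-1)) · Σ_k (x_{k,i} - mean_i) · (x_{k,j} - mean_j), divisor n-1 = 4:
  S[X,X] = ((0.2)·(0.2) + (1.2)·(1.2) + (-2.8)·(-2.8) + (1.2)·(1.2) + (0.2)·(0.2)) / 4 = 10.8/4 = 2.7
  S[X,Y] = ((0.2)·(-2) + (1.2)·(2) + (-2.8)·(2) + (1.2)·(-1) + (0.2)·(-1)) / 4 = -5/4 = -1.25
  S[Y,Y] = ((-2)·(-2) + (2)·(2) + (2)·(2) + (-1)·(-1) + (-1)·(-1)) / 4 = 14/4 = 3.5
  S = [[2.7, -1.25],
 [-1.25, 3.5]].

Step 3 — invert S. det(S) = 2.7·3.5 - (-1.25)² = 7.8875.
  S^{-1} = (1/det) · [[d, -b], [-b, a]] = [[0.4437, 0.1585],
 [0.1585, 0.3423]].

Step 4 — quadratic form (x̄ - mu_0)^T · S^{-1} · (x̄ - mu_0):
  S^{-1} · (x̄ - mu_0) = (1.401, 0.7861),
  (x̄ - mu_0)^T · [...] = (2.8)·(1.401) + (1)·(0.7861) = 4.7087.

Step 5 — scale by n: T² = 5 · 4.7087 = 23.5436.

T² ≈ 23.5436


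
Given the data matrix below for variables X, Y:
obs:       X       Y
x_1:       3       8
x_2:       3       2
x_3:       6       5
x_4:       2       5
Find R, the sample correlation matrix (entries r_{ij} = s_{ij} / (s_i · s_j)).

Step 1 — column means:
  mean(X) = (3 + 3 + 6 + 2) / 4 = 14/4 = 3.5
  mean(Y) = (8 + 2 + 5 + 5) / 4 = 20/4 = 5

Step 2 — sample variances and covariances s[i,j] = (1/(n-1)) · Σ_k (x_{k,i} - mean_i) · (x_{k,j} - mean_j), with n-1 = 3:
  s[X,X] = ((-0.5)·(-0.5) + (-0.5)·(-0.5) + (2.5)·(2.5) + (-1.5)·(-1.5)) / 3 = 9/3 = 3
  s[X,Y] = ((-0.5)·(3) + (-0.5)·(-3) + (2.5)·(0) + (-1.5)·(0)) / 3 = 0/3 = 0
  s[Y,Y] = ((3)·(3) + (-3)·(-3) + (0)·(0) + (0)·(0)) / 3 = 18/3 = 6
  Sample standard deviations s_i = √(s[i,i]):
  s(X) = √(3) = 1.7321
  s(Y) = √(6) = 2.4495

Step 3 — r_{ij} = s_{ij} / (s_i · s_j):
  r[X,X] = 1 (diagonal).
  r[X,Y] = 0 / (1.7321 · 2.4495) = 0 / 4.2426 = 0
  r[Y,Y] = 1 (diagonal).

R is symmetric with unit diagonal. Assembling:

R = [[1, 0],
 [0, 1]]


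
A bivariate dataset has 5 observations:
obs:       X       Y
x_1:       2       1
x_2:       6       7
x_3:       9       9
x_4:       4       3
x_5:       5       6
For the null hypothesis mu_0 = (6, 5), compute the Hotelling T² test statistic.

Step 1 — sample mean vector:
  mean(X) = (2 + 6 + 9 + 4 + 5) / 5 = 26/5 = 5.2
  mean(Y) = (1 + 7 + 9 + 3 + 6) / 5 = 26/5 = 5.2
  x̄ = (5.2, 5.2),  deviation x̄ - mu_0 = (5.2, 5.2) - (6, 5) = (-0.8, 0.2).

Step 2 — sample covariance matrix, S[i,j] = (1/(n-1)) · Σ_k (x_{k,i} - mean_i) · (x_{k,j} - mean_j), divisor n-1 = 4:
  S[X,X] = ((-3.2)·(-3.2) + (0.8)·(0.8) + (3.8)·(3.8) + (-1.2)·(-1.2) + (-0.2)·(-0.2)) / 4 = 26.8/4 = 6.7
  S[X,Y] = ((-3.2)·(-4.2) + (0.8)·(1.8) + (3.8)·(3.8) + (-1.2)·(-2.2) + (-0.2)·(0.8)) / 4 = 31.8/4 = 7.95
  S[Y,Y] = ((-4.2)·(-4.2) + (1.8)·(1.8) + (3.8)·(3.8) + (-2.2)·(-2.2) + (0.8)·(0.8)) / 4 = 40.8/4 = 10.2
  S = [[6.7, 7.95],
 [7.95, 10.2]].

Step 3 — invert S. det(S) = 6.7·10.2 - (7.95)² = 5.1375.
  S^{-1} = (1/det) · [[d, -b], [-b, a]] = [[1.9854, -1.5474],
 [-1.5474, 1.3041]].

Step 4 — quadratic form (x̄ - mu_0)^T · S^{-1} · (x̄ - mu_0):
  S^{-1} · (x̄ - mu_0) = (-1.8978, 1.4988),
  (x̄ - mu_0)^T · [...] = (-0.8)·(-1.8978) + (0.2)·(1.4988) = 1.818.

Step 5 — scale by n: T² = 5 · 1.818 = 9.09.

T² ≈ 9.09


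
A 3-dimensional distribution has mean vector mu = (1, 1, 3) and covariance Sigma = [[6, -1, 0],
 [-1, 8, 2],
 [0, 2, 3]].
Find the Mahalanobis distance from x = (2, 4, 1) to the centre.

Step 1 — centre the observation: (x - mu) = (1, 3, -2).

Step 2 — invert Sigma (cofactor / det for 3×3, or solve directly):
  Sigma^{-1} = [[0.1709, 0.0256, -0.0171],
 [0.0256, 0.1538, -0.1026],
 [-0.0171, -0.1026, 0.4017]].

Step 3 — form the quadratic (x - mu)^T · Sigma^{-1} · (x - mu):
  Sigma^{-1} · (x - mu) = (0.2821, 0.6923, -1.1282).
  (x - mu)^T · [Sigma^{-1} · (x - mu)] = (1)·(0.2821) + (3)·(0.6923) + (-2)·(-1.1282) = 4.6154.

Step 4 — take square root: d = √(4.6154) ≈ 2.1483.

d(x, mu) = √(4.6154) ≈ 2.1483


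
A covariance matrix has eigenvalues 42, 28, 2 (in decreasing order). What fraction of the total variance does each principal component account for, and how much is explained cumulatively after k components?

Step 1 — total variance = trace(Sigma) = Σ λ_i = 42 + 28 + 2 = 72.

Step 2 — fraction explained by component i = λ_i / Σ λ:
  PC1: 42/72 = 0.5833
  PC2: 28/72 = 0.3889
  PC3: 2/72 = 0.0278

Step 3 — cumulative fraction after k components = (λ_1 + ... + λ_k) / Σ λ:
  k = 1: 42/72 = 0.5833
  k = 2: (42 + 28)/72 = 70/72 = 0.9722
  k = 3: (42 + 28 + 2)/72 = 72/72 = 1

Summary (fraction, with percent):

explained: PC1 0.5833 (58.33%), PC2 0.3889 (38.89%), PC3 0.0278 (2.78%);  cumulative: 0.5833, 0.9722, 1
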